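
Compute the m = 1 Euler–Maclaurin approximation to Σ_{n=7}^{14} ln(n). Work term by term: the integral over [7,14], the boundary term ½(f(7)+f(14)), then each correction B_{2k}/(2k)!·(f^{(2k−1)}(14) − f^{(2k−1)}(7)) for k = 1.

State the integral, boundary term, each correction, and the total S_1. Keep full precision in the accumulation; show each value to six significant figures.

S_1 ≈ 18.6120

The integral term ∫_7^14 ln(x) dx = 16.3254.
Boundary: ½(f(7) + f(14)) = ½(1.94591 + 2.63906) = 2.29248.
So far: 18.6179.
Correction k=1: B_{2}/2! · (f^{(1)}(14) − f^{(1)}(7)) = 1/12 · (0.0714286 − 0.142857) = -0.00595238.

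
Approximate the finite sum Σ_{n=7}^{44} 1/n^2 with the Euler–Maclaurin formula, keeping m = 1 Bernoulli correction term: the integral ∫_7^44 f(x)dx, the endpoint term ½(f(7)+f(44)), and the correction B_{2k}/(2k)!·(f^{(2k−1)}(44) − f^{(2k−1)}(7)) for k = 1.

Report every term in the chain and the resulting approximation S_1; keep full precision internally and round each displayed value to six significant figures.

The integral term ∫_7^44 1/x^2 dx = 0.120130.
½[f(7) + f(44)] = ½[0.0204082 + 0.000516529] = 0.0104623.
So far: 0.130592.
Correction k=1: B_{2}/2! · (f^{(1)}(44) − f^{(1)}(7)) = 1/12 · (-2.34786e-05 − (-0.00583090)) = 0.000483952.

S_1 ≈ 0.131076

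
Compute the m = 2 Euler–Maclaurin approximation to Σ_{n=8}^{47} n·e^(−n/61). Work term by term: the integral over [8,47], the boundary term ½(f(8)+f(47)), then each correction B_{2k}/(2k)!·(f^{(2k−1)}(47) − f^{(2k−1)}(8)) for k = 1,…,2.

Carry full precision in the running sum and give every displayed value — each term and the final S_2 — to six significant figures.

S_2 ≈ 657.164

The integral term ∫_8^47 x·e^(−x/61) dx = 642.835.
Endpoint term: (f(8) + f(47))/2 = (7.01671 + 21.7509)/2 = 14.3838.
So far: 657.218.
Order-1 term: 1/12 · (0.106213 − 0.762060) = -0.0546539.
Running total after k=1: 657.164.
Order-2 term: −1/720 · (0.000277287 − 0.000676226) = 5.54082e-07.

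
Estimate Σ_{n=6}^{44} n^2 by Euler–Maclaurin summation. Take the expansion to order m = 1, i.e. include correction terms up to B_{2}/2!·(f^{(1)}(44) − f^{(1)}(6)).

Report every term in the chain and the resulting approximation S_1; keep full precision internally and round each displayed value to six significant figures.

∫_6^44 x^2 dx evaluates to 28322.7.
½[f(6) + f(44)] = ½[36.0000 + 1936.00] = 986.000.
Running total after boundary: 29308.7.
k=1: B_{2}/(2)! × [f^{(1)}(44) − f^{(1)}(6)] = 1/12 × (88.0000 − 12.0000) = 6.33333.

S_1 ≈ 29315.0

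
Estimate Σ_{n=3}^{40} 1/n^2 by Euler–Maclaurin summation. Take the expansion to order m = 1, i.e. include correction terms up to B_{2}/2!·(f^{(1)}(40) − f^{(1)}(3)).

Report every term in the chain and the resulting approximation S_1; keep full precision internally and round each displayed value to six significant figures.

The integral term ∫_3^40 1/x^2 dx = 0.308333.
½[f(3) + f(40)] = ½[0.111111 + 0.000625000] = 0.0558681.
So far: 0.364201.
k=1: B_{2}/(2)! × [f^{(1)}(40) − f^{(1)}(3)] = 1/12 × (-3.12500e-05 − (-0.0740741)) = 0.00617024.

S_1 ≈ 0.370372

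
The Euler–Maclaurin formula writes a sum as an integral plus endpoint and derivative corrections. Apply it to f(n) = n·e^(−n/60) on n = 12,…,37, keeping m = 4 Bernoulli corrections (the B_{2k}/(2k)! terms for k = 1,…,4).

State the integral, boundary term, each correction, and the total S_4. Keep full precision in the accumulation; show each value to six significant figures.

S_4 ≈ 410.487

∫_12^37 x·e^(−x/60) dx evaluates to 395.627.
Boundary: ½(f(12) + f(37)) = ½(9.82477 + 19.9704) = 14.8976.
So far: 410.524.
k=1: B_{2}/(2)! × [f^{(1)}(37) − f^{(1)}(12)] = 1/12 × (0.206901 − 0.654985) = -0.0373403.
Partial sum through k=1: 410.487.
k=2: B_{4}/(4)! × [f^{(3)}(37) − f^{(3)}(12)] = −1/720 × (0.000357328 − 0.000636791) = 3.88142e-07.
Partial sum through k=2: 410.487.
k=3: B_{6}/(6)! × [f^{(5)}(37) − f^{(5)}(12)] = 1/30240 × (1.82551e-07 − 3.03234e-07) = -3.99082e-12.
Partial sum through k=3: 410.487.
k=4: B_{8}/(8)! × [f^{(7)}(37) − f^{(7)}(12)] = −1/1209600 × (7.38457e-11 − 1.19328e-10) = 3.76012e-17.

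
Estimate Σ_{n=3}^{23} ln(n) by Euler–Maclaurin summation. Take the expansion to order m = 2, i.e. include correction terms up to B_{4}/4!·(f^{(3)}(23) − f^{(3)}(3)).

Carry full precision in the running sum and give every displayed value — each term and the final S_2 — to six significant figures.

S_2 ≈ 50.9135

∫_3^23 ln(x) dx evaluates to 48.8205.
Endpoint term: (f(3) + f(23))/2 = (1.09861 + 3.13549)/2 = 2.11705.
Integral + boundary = 50.9376.
Order-1 term: 1/12 · (0.0434783 − 0.333333) = -0.0241546.
Running total after k=1: 50.9134.
Order-2 term: −1/720 · (0.000164379 − 0.0740741) = 0.000102652.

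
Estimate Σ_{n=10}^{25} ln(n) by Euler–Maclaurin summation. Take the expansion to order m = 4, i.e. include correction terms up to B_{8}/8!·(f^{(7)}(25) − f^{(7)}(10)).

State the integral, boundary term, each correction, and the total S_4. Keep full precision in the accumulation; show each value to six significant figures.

S_4 ≈ 45.2018

∫_10^25 ln(x) dx evaluates to 42.4460.
Boundary: ½(f(10) + f(25)) = ½(2.30259 + 3.21888) = 2.76073.
So far: 45.2068.
k=1: B_{2}/(2)! × [f^{(1)}(25) − f^{(1)}(10)] = 1/12 × (0.0400000 − 0.100000) = -0.00500000.
Partial sum through k=1: 45.2018.
k=2: B_{4}/(4)! × [f^{(3)}(25) − f^{(3)}(10)] = −1/720 × (0.000128000 − 0.00200000) = 2.60000e-06.
Partial sum through k=2: 45.2018.
k=3: B_{6}/(6)! × [f^{(5)}(25) − f^{(5)}(10)] = 1/30240 × (2.45760e-06 − 0.000240000) = -7.85524e-09.
Partial sum through k=3: 45.2018.
k=4: B_{8}/(8)! × [f^{(7)}(25) − f^{(7)}(10)] = −1/1209600 × (1.17965e-07 − 7.20000e-05) = 5.94263e-11.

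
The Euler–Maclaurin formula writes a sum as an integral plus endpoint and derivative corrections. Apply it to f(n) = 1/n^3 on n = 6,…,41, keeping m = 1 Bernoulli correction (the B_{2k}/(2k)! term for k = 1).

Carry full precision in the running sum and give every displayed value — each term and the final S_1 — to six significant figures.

S_1 ≈ 0.0161063

∫_6^41 1/x^3 dx evaluates to 0.0135914.
½[f(6) + f(41)] = ½[0.00462963 + 1.45094e-05] = 0.00232207.
Running total after boundary: 0.0159135.
Correction k=1: B_{2}/2! · (f^{(1)}(41) − f^{(1)}(6)) = 1/12 · (-1.06166e-06 − (-0.00231481)) = 0.000192813.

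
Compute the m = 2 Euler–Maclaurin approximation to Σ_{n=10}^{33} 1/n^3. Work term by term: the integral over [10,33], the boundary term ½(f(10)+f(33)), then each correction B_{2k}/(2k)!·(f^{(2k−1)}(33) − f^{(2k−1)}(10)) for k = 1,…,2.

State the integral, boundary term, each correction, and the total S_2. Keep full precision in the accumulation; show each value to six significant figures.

Integral: ∫_10^33 1/x^3 dx = 0.00454086.
½[f(10) + f(33)] = ½[0.00100000 + 2.78265e-05] = 0.000513913.
So far: 0.00505478.
Correction k=1: B_{2}/2! · (f^{(1)}(33) − f^{(1)}(10)) = 1/12 · (-2.52968e-06 − (-0.000300000)) = 2.47892e-05.
Partial sum through k=1: 0.00507957.
Correction k=2: B_{4}/4! · (f^{(3)}(33) − f^{(3)}(10)) = −1/720 · (-4.64588e-08 − (-6.00000e-05)) = -8.32688e-08.

S_2 ≈ 0.00507948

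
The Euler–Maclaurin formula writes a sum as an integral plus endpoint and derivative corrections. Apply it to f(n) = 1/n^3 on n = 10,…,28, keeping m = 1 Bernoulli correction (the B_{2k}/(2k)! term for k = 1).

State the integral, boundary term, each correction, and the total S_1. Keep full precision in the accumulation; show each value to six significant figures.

S_1 ≈ 0.00490962

The integral term ∫_10^28 1/x^3 dx = 0.00436224.
Boundary: ½(f(10) + f(28)) = ½(0.00100000 + 4.55539e-05) = 0.000522777.
Running total after boundary: 0.00488502.
Order-1 term: 1/12 · (-4.88078e-06 − (-0.000300000)) = 2.45933e-05.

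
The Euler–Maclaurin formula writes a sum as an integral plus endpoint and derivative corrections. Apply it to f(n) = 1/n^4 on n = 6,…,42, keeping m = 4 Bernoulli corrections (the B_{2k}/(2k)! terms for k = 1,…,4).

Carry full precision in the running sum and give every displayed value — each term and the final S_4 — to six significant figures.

Integral: ∫_6^42 1/x^4 dx = 0.00153871.
½[f(6) + f(42)] = ½[0.000771605 + 3.21368e-07] = 0.000385963.
So far: 0.00192467.
Order-1 term: 1/12 · (-3.06065e-08 − (-0.000514403)) = 4.28644e-05.
After k=1: 0.00196754.
Order-2 term: −1/720 · (-5.20519e-10 − (-0.000428669)) = -5.95373e-07.
After k=2: 0.00196694.
Order-3 term: 1/30240 · (-1.65244e-11 − (-0.000666819)) = 2.20509e-08.
After k=3: 0.00196696.
Order-4 term: −1/1209600 · (-8.43082e-13 − (-0.00166705)) = -1.37818e-09.

S_4 ≈ 0.00196696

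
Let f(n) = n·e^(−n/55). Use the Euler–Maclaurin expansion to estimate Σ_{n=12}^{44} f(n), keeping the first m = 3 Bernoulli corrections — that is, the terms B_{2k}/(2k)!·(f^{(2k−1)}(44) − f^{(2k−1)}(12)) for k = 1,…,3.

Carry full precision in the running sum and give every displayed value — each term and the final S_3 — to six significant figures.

S_3 ≈ 530.732

Integral: ∫_12^44 x·e^(−x/55) dx = 516.067.
Endpoint term: (f(12) + f(44))/2 = (9.64775 + 19.7705)/2 = 14.7091.
So far: 530.776.
Correction k=1: B_{2}/2! · (f^{(1)}(44) − f^{(1)}(12)) = 1/12 · (0.0898658 − 0.628566) = -0.0448917.
Partial sum through k=1: 530.732.
Correction k=2: B_{4}/4! · (f^{(3)}(44) − f^{(3)}(12)) = −1/720 · (0.000326785 − 0.000739347) = 5.73003e-07.
Partial sum through k=2: 530.732.
Correction k=3: B_{6}/6! · (f^{(5)}(44) − f^{(5)}(12)) = 1/30240 · (2.06235e-07 − 4.20133e-07) = -7.07335e-12.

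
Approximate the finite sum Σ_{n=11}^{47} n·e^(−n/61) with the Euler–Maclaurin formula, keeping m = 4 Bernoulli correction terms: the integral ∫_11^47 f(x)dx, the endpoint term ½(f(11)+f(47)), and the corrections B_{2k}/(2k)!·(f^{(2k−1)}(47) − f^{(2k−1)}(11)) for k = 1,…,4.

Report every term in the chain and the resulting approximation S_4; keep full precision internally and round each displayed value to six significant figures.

S_4 ≈ 633.894

∫_11^47 x·e^(−x/61) dx evaluates to 618.474.
Boundary: ½(f(11) + f(47)) = ½(9.18496 + 21.7509) = 15.4679.
So far: 633.942.
k=1: B_{2}/(2)! × [f^{(1)}(47) − f^{(1)}(11)] = 1/12 × (0.106213 − 0.684423) = -0.0481842.
Running total after k=1: 633.894.
k=2: B_{4}/(4)! × [f^{(3)}(47) − f^{(3)}(11)] = −1/720 × (0.000277287 − 0.000632737) = 4.93682e-07.
Running total after k=2: 633.894.
k=3: B_{6}/(6)! × [f^{(5)}(47) − f^{(5)}(11)] = 1/30240 × (1.41368e-07 − 2.90658e-07) = -4.93686e-12.
Running total after k=3: 633.894.
k=4: B_{8}/(8)! × [f^{(7)}(47) − f^{(7)}(11)] = −1/1209600 × (5.59570e-11 − 1.10527e-10) = 4.51142e-17.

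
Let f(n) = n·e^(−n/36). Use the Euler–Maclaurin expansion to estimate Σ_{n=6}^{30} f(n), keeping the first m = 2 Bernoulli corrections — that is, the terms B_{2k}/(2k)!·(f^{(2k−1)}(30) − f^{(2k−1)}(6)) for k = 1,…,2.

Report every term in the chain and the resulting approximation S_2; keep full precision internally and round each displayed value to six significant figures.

S_2 ≈ 256.281

The integral term ∫_6^30 x·e^(−x/36) dx = 247.275.
Boundary: ½(f(6) + f(30)) = ½(5.07889 + 13.0379) = 9.05842.
Integral + boundary = 256.333.
k=1: B_{2}/(2)! × [f^{(1)}(30) − f^{(1)}(6)] = 1/12 × (0.0724330 − 0.705401) = -0.0527474.
Running total after k=1: 256.281.
k=2: B_{4}/(4)! × [f^{(3)}(30) − f^{(3)}(6)] = −1/720 × (0.000726566 − 0.00185059) = 1.56114e-06.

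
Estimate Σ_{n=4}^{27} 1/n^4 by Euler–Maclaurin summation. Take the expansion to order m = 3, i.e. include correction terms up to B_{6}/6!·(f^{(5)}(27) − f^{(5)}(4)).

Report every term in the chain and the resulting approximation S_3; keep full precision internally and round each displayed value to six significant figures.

S_3 ≈ 0.00746164

Integral: ∫_4^27 1/x^4 dx = 0.00519140.
Boundary: ½(f(4) + f(27)) = ½(0.00390625 + 1.88168e-06) = 0.00195407.
Integral + boundary = 0.00714546.
Correction k=1: B_{2}/2! · (f^{(1)}(27) − f^{(1)}(4)) = 1/12 · (-2.78767e-07 − (-0.00390625)) = 0.000325498.
Running total after k=1: 0.00747096.
Correction k=2: B_{4}/4! · (f^{(3)}(27) − f^{(3)}(4)) = −1/720 · (-1.14719e-08 − (-0.00732422)) = -1.01725e-05.
Running total after k=2: 0.00746079.
Correction k=3: B_{6}/6! · (f^{(5)}(27) − f^{(5)}(4)) = 1/30240 · (-8.81242e-10 − (-0.0256348)) = 8.47710e-07.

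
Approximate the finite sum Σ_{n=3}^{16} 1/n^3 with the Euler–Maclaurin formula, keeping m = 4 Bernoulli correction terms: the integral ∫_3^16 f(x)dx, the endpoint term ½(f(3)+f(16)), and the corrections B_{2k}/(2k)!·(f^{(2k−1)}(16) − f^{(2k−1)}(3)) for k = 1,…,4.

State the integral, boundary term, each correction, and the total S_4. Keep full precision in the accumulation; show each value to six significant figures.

S_4 ≈ 0.0752215

Integral: ∫_3^16 1/x^3 dx = 0.0536024.
Endpoint term: (f(3) + f(16))/2 = (0.0370370 + 0.000244141)/2 = 0.0186406.
Running total after boundary: 0.0722430.
Correction k=1: B_{2}/2! · (f^{(1)}(16) − f^{(1)}(3)) = 1/12 · (-4.57764e-05 − (-0.0370370)) = 0.00308261.
After k=1: 0.0753256.
Correction k=2: B_{4}/4! · (f^{(3)}(16) − f^{(3)}(3)) = −1/720 · (-3.57628e-06 − (-0.0823045)) = -0.000114307.
After k=2: 0.0752113.
Correction k=3: B_{6}/6! · (f^{(5)}(16) − f^{(5)}(3)) = 1/30240 · (-5.86733e-07 − (-0.384088)) = 1.27013e-05.
After k=3: 0.0752240.
Correction k=4: B_{8}/8! · (f^{(7)}(16) − f^{(7)}(3)) = −1/1209600 · (-1.65019e-07 − (-3.07270)) = -2.54026e-06.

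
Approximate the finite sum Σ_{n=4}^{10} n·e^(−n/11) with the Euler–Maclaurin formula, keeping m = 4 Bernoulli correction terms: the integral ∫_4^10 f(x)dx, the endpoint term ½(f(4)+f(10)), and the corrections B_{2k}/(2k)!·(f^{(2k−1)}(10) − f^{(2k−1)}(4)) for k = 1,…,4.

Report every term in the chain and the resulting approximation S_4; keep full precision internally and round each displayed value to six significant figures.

S_4 ≈ 25.0020

∫_4^10 x·e^(−x/11) dx evaluates to 21.6311.
Endpoint term: (f(4) + f(10))/2 = (2.78058 + 4.02890)/2 = 3.40474.
Integral + boundary = 25.0358.
Order-1 term: 1/12 · (0.0366264 − 0.442364) = -0.0338115.
After k=1: 25.0020.
Order-2 term: −1/720 · (0.00696204 − 0.0151459) = 1.13665e-05.
After k=2: 25.0020.
Order-3 term: 1/30240 · (0.000112573 − 0.000220131) = -3.55680e-09.
After k=3: 25.0020.
Order-4 term: −1/1209600 · (1.38520e-06 − 2.60405e-06) = 1.00764e-12.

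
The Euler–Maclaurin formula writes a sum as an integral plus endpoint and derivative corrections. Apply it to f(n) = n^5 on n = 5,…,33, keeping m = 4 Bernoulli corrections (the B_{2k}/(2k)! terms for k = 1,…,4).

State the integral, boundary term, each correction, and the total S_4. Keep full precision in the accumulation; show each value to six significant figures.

∫_5^33 x^5 dx evaluates to 2.15242e+08.
½[f(5) + f(33)] = ½[3125.00 + 3.91354e+07] = 1.95693e+07.
Running total after boundary: 2.34811e+08.
k=1: B_{2}/(2)! × [f^{(1)}(33) − f^{(1)}(5)] = 1/12 × (5.92960e+06 − 3125.00) = 493873.
After k=1: 2.35305e+08.
k=2: B_{4}/(4)! × [f^{(3)}(33) − f^{(3)}(5)] = −1/720 × (65340.0 − 1500.00) = -88.6667.
After k=2: 2.35305e+08.
k=3: B_{6}/(6)! × [f^{(5)}(33) − f^{(5)}(5)] = 1/30240 × (120.000 − 120.000) = 0.00000.
After k=3: 2.35305e+08.
k=4: B_{8}/(8)! × [f^{(7)}(33) − f^{(7)}(5)] = −1/1209600 × (0.00000 − 0.00000) = 0.00000.

S_4 ≈ 2.35305e+08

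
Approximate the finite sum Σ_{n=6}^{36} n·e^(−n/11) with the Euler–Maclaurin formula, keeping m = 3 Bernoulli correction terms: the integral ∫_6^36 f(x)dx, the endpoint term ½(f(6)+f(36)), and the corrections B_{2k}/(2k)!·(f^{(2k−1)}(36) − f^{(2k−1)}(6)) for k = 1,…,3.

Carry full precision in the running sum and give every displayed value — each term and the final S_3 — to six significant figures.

S_3 ≈ 91.1772

The integral term ∫_6^36 x·e^(−x/11) dx = 88.7853.
Endpoint term: (f(6) + f(36))/2 = (3.47747 + 1.36450)/2 = 2.42099.
So far: 91.2063.
Correction k=1: B_{2}/2! · (f^{(1)}(36) − f^{(1)}(6)) = 1/12 · (-0.0861430 − 0.263445) = -0.0291323.
After k=1: 91.1772.
Correction k=2: B_{4}/4! · (f^{(3)}(36) − f^{(3)}(6)) = −1/720 · (-8.54311e-05 − 0.0117570) = 1.64479e-05.
After k=2: 91.1772.
Correction k=3: B_{6}/6! · (f^{(5)}(36) − f^{(5)}(6)) = 1/30240 · (4.47160e-06 − 0.000176338) = -5.68340e-09.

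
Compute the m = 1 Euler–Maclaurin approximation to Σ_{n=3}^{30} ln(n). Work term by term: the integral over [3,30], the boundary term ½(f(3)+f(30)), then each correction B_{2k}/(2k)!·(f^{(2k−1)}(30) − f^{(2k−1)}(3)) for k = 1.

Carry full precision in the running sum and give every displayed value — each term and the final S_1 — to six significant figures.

The integral term ∫_3^30 ln(x) dx = 71.7401.
Boundary: ½(f(3) + f(30)) = ½(1.09861 + 3.40120) = 2.24990.
So far: 73.9900.
k=1: B_{2}/(2)! × [f^{(1)}(30) − f^{(1)}(3)] = 1/12 × (0.0333333 − 0.333333) = -0.0250000.

S_1 ≈ 73.9650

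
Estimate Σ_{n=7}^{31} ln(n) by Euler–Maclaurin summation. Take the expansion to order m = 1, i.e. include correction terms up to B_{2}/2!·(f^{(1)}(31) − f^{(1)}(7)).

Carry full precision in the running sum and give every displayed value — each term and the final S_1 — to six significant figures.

∫_7^31 ln(x) dx evaluates to 68.8322.
Endpoint term: (f(7) + f(31))/2 = (1.94591 + 3.43399)/2 = 2.68995.
Integral + boundary = 71.5222.
Order-1 term: 1/12 · (0.0322581 − 0.142857) = -0.00921659.

S_1 ≈ 71.5130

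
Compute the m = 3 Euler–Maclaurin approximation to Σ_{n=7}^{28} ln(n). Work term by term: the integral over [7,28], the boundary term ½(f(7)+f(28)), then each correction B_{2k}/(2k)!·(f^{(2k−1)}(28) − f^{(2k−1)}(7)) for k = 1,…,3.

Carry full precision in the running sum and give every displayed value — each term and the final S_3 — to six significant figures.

S_3 ≈ 61.3105

The integral term ∫_7^28 ln(x) dx = 58.6804.
Boundary: ½(f(7) + f(28)) = ½(1.94591 + 3.33220) = 2.63906.
So far: 61.3194.
Correction k=1: B_{2}/2! · (f^{(1)}(28) − f^{(1)}(7)) = 1/12 · (0.0357143 − 0.142857) = -0.00892857.
After k=1: 61.3105.
Correction k=2: B_{4}/4! · (f^{(3)}(28) − f^{(3)}(7)) = −1/720 · (9.11079e-05 − 0.00583090) = 7.97194e-06.
After k=2: 61.3105.
Correction k=3: B_{6}/6! · (f^{(5)}(28) − f^{(5)}(7)) = 1/30240 · (1.39451e-06 − 0.00142798) = -4.71753e-08.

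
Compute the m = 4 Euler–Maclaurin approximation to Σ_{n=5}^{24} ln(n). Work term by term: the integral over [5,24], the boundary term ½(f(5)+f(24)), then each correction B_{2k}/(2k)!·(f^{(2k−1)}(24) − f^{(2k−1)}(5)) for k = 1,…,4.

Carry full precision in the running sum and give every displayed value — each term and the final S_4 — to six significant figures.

Integral: ∫_5^24 ln(x) dx = 49.2261.
Boundary: ½(f(5) + f(24)) = ½(1.60944 + 3.17805) = 2.39375.
Running total after boundary: 51.6198.
Correction k=1: B_{2}/2! · (f^{(1)}(24) − f^{(1)}(5)) = 1/12 · (0.0416667 − 0.200000) = -0.0131944.
Partial sum through k=1: 51.6067.
Correction k=2: B_{4}/4! · (f^{(3)}(24) − f^{(3)}(5)) = −1/720 · (0.000144676 − 0.0160000) = 2.20213e-05.
Partial sum through k=2: 51.6067.
Correction k=3: B_{6}/6! · (f^{(5)}(24) − f^{(5)}(5)) = 1/30240 · (3.01408e-06 − 0.00768000) = -2.53869e-07.
Partial sum through k=3: 51.6067.
Correction k=4: B_{8}/8! · (f^{(7)}(24) − f^{(7)}(5)) = −1/1209600 · (1.56983e-07 − 0.00921600) = 7.61892e-09.

S_4 ≈ 51.6067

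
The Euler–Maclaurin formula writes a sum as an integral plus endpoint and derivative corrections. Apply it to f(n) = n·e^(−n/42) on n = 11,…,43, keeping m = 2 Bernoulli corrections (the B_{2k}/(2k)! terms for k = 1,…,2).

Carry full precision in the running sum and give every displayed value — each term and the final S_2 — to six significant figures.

S_2 ≈ 442.573

Integral: ∫_11^43 x·e^(−x/42) dx = 430.666.
Boundary: ½(f(11) + f(43)) = ½(8.46543 + 15.4466) = 11.9560.
So far: 442.622.
k=1: B_{2}/(2)! × [f^{(1)}(43) − f^{(1)}(11)] = 1/12 × (-0.00855295 − 0.568027) = -0.0480483.
Partial sum through k=1: 442.573.
k=2: B_{4}/(4)! × [f^{(3)}(43) − f^{(3)}(11)] = −1/720 × (0.000402435 − 0.00119456) = 1.10017e-06.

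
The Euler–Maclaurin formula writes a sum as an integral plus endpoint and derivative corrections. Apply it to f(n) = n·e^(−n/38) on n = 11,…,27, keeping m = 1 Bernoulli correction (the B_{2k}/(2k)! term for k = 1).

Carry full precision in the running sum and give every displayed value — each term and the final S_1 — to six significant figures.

∫_11^27 x·e^(−x/38) dx evaluates to 180.278.
½[f(11) + f(27)] = ½[8.23523 + 13.2674] = 10.7513.
Running total after boundary: 191.029.
Correction k=1: B_{2}/2! · (f^{(1)}(27) − f^{(1)}(11)) = 1/12 · (0.142243 − 0.531941) = -0.0324748.

S_1 ≈ 190.997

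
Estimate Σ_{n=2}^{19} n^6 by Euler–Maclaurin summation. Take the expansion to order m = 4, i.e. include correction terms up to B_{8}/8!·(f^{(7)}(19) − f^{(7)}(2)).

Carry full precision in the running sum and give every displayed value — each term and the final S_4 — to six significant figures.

Integral: ∫_2^19 x^6 dx = 1.27696e+08.
Boundary: ½(f(2) + f(19)) = ½(64.0000 + 4.70459e+07) = 2.35230e+07.
So far: 1.51219e+08.
k=1: B_{2}/(2)! × [f^{(1)}(19) − f^{(1)}(2)] = 1/12 × (1.48566e+07 − 192.000) = 1.23803e+06.
Partial sum through k=1: 1.52457e+08.
k=2: B_{4}/(4)! × [f^{(3)}(19) − f^{(3)}(2)] = −1/720 × (823080 − 960.000) = -1141.83.
Partial sum through k=2: 1.52456e+08.
k=3: B_{6}/(6)! × [f^{(5)}(19) − f^{(5)}(2)] = 1/30240 × (13680.0 − 1440.00) = 0.404762.
Partial sum through k=3: 1.52456e+08.
k=4: B_{8}/(8)! × [f^{(7)}(19) − f^{(7)}(2)] = −1/1209600 × (0.00000 − 0.00000) = 0.00000.

S_4 ≈ 1.52456e+08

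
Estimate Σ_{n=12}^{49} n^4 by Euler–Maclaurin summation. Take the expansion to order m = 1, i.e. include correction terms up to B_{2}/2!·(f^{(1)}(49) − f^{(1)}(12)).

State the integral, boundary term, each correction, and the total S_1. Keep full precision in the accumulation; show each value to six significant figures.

The integral term ∫_12^49 x^4 dx = 5.64453e+07.
½[f(12) + f(49)] = ½[20736.0 + 5.76480e+06] = 2.89277e+06.
Integral + boundary = 5.93381e+07.
Order-1 term: 1/12 · (470596 − 6912.00) = 38640.3.

S_1 ≈ 5.93767e+07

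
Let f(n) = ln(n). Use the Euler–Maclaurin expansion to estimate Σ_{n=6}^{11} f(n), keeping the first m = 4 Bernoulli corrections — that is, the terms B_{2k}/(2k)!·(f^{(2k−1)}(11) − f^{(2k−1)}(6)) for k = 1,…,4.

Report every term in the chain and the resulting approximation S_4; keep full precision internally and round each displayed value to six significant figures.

S_4 ≈ 12.7148

∫_6^11 ln(x) dx evaluates to 10.6263.
½[f(6) + f(11)] = ½[1.79176 + 2.39790] = 2.09483.
Running total after boundary: 12.7211.
k=1: B_{2}/(2)! × [f^{(1)}(11) − f^{(1)}(6)] = 1/12 × (0.0909091 − 0.166667) = -0.00631313.
Running total after k=1: 12.7148.
k=2: B_{4}/(4)! × [f^{(3)}(11) − f^{(3)}(6)] = −1/720 × (0.00150263 − 0.00925926) = 1.07731e-05.
Running total after k=2: 12.7148.
k=3: B_{6}/(6)! × [f^{(5)}(11) − f^{(5)}(6)] = 1/30240 × (0.000149021 − 0.00308642) = -9.71362e-08.
Running total after k=3: 12.7148.
k=4: B_{8}/(8)! × [f^{(7)}(11) − f^{(7)}(6)] = −1/1209600 × (3.69474e-05 − 0.00257202) = 2.09579e-09.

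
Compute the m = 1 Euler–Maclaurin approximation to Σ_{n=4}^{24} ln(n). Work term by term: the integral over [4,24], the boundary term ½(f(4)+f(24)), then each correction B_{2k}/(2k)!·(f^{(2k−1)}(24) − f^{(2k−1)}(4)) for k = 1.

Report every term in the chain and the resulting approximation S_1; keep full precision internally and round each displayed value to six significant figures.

Integral: ∫_4^24 ln(x) dx = 50.7281.
½[f(4) + f(24)] = ½[1.38629 + 3.17805] = 2.28217.
Integral + boundary = 53.0103.
Order-1 term: 1/12 · (0.0416667 − 0.250000) = -0.0173611.

S_1 ≈ 52.9929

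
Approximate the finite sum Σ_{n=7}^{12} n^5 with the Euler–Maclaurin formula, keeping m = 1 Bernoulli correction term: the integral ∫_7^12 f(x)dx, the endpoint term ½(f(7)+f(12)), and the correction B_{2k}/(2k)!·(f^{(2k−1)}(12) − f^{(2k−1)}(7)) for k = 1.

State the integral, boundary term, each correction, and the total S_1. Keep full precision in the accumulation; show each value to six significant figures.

S_1 ≈ 618515

The integral term ∫_7^12 x^5 dx = 478056.
½[f(7) + f(12)] = ½[16807.0 + 248832] = 132820.
Integral + boundary = 610875.
k=1: B_{2}/(2)! × [f^{(1)}(12) − f^{(1)}(7)] = 1/12 × (103680 − 12005.0) = 7639.58.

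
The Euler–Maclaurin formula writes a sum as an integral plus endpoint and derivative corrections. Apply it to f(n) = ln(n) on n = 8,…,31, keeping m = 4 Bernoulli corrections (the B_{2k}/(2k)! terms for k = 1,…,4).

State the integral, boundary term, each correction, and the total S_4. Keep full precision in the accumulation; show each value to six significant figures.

The integral term ∫_8^31 ln(x) dx = 66.8181.
½[f(8) + f(31)] = ½[2.07944 + 3.43399] = 2.75671.
So far: 69.5748.
Correction k=1: B_{2}/2! · (f^{(1)}(31) − f^{(1)}(8)) = 1/12 · (0.0322581 − 0.125000) = -0.00772849.
Running total after k=1: 69.5671.
Correction k=2: B_{4}/4! · (f^{(3)}(31) − f^{(3)}(8)) = −1/720 · (6.71344e-05 − 0.00390625) = 5.33211e-06.
Running total after k=2: 69.5671.
Correction k=3: B_{6}/6! · (f^{(5)}(31) − f^{(5)}(8)) = 1/30240 · (8.38306e-07 − 0.000732422) = -2.41926e-08.
Running total after k=3: 69.5671.
Correction k=4: B_{8}/8! · (f^{(7)}(31) − f^{(7)}(8)) = −1/1209600 · (2.61698e-08 − 0.000343323) = 2.83810e-10.

S_4 ≈ 69.5671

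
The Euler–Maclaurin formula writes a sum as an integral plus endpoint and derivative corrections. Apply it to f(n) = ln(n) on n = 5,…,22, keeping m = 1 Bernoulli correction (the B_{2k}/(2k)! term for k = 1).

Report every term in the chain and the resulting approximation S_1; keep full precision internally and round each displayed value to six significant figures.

S_1 ≈ 45.2931

∫_5^22 ln(x) dx evaluates to 42.9557.
½[f(5) + f(22)] = ½[1.60944 + 3.09104] = 2.35024.
Running total after boundary: 45.3060.
Order-1 term: 1/12 · (0.0454545 − 0.200000) = -0.0128788.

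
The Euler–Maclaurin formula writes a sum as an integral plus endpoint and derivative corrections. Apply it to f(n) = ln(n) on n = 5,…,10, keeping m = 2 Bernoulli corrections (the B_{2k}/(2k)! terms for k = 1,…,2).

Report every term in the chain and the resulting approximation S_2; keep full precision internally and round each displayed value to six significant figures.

S_2 ≈ 11.9264

∫_5^10 ln(x) dx evaluates to 9.97866.
Endpoint term: (f(5) + f(10))/2 = (1.60944 + 2.30259)/2 = 1.95601.
So far: 11.9347.
Correction k=1: B_{2}/2! · (f^{(1)}(10) − f^{(1)}(5)) = 1/12 · (0.100000 − 0.200000) = -0.00833333.
Running total after k=1: 11.9263.
Correction k=2: B_{4}/4! · (f^{(3)}(10) − f^{(3)}(5)) = −1/720 · (0.00200000 − 0.0160000) = 1.94444e-05.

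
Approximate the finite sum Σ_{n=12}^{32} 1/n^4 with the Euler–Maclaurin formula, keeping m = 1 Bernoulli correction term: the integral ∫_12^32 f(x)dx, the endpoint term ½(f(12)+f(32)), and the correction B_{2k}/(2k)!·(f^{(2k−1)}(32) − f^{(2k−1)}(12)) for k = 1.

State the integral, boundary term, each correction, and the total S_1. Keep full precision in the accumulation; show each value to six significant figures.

S_1 ≈ 0.000208648

The integral term ∫_12^32 1/x^4 dx = 0.000182729.
Boundary: ½(f(12) + f(32)) = ½(4.82253e-05 + 9.53674e-07) = 2.45895e-05.
So far: 0.000207318.
Order-1 term: 1/12 · (-1.19209e-07 − (-1.60751e-05)) = 1.32966e-06.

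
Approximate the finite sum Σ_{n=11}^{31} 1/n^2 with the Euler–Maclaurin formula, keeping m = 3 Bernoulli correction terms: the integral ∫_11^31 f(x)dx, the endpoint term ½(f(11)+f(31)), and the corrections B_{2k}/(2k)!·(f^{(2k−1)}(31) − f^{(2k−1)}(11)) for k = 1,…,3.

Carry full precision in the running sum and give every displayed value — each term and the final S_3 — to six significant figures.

The integral term ∫_11^31 1/x^2 dx = 0.0586510.
Endpoint term: (f(11) + f(31))/2 = (0.00826446 + 0.00104058)/2 = 0.00465252.
Integral + boundary = 0.0633035.
k=1: B_{2}/(2)! × [f^{(1)}(31) − f^{(1)}(11)] = 1/12 × (-6.71344e-05 − (-0.00150263)) = 0.000119625.
Partial sum through k=1: 0.0634232.
k=2: B_{4}/(4)! × [f^{(3)}(31) − f^{(3)}(11)] = −1/720 × (-8.38306e-07 − (-0.000149021)) = -2.05809e-07.
Partial sum through k=2: 0.0634230.
k=3: B_{6}/(6)! × [f^{(5)}(31) − f^{(5)}(11)] = 1/30240 × (-2.61698e-08 − (-3.69474e-05)) = 1.22094e-09.

S_3 ≈ 0.0634230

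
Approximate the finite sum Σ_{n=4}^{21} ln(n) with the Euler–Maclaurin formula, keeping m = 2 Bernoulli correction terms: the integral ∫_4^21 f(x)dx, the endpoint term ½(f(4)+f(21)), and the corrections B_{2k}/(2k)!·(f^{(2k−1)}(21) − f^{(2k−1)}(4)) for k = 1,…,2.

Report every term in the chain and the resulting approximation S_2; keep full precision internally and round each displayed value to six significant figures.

∫_4^21 ln(x) dx evaluates to 41.3898.
Boundary: ½(f(4) + f(21)) = ½(1.38629 + 3.04452) = 2.21541.
Integral + boundary = 43.6052.
Order-1 term: 1/12 · (0.0476190 − 0.250000) = -0.0168651.
Running total after k=1: 43.5883.
Order-2 term: −1/720 · (0.000215959 − 0.0312500) = 4.31028e-05.

S_2 ≈ 43.5884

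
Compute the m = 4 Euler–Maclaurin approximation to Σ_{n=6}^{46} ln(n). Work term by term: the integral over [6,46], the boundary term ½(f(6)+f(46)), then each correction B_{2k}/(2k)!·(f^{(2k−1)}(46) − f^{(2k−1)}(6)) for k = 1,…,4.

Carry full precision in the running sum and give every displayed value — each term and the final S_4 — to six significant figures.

S_4 ≈ 128.165

The integral term ∫_6^46 ln(x) dx = 125.367.
Endpoint term: (f(6) + f(46))/2 = (1.79176 + 3.82864)/2 = 2.81020.
Running total after boundary: 128.177.
Order-1 term: 1/12 · (0.0217391 − 0.166667) = -0.0120773.
After k=1: 128.165.
Order-2 term: −1/720 · (2.05474e-05 − 0.00925926) = 1.28315e-05.
After k=2: 128.165.
Order-3 term: 1/30240 · (1.16526e-07 − 0.00308642) = -1.02060e-07.
After k=3: 128.165.
Order-4 term: −1/1209600 · (1.65207e-09 − 0.00257202) = 2.12633e-09.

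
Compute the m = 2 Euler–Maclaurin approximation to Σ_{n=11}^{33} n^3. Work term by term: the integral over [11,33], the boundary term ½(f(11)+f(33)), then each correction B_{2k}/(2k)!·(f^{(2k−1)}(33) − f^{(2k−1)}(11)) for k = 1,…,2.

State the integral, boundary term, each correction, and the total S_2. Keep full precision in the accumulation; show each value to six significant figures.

Integral: ∫_11^33 x^3 dx = 292820.
Endpoint term: (f(11) + f(33))/2 = (1331.00 + 35937.0)/2 = 18634.0.
Running total after boundary: 311454.
Correction k=1: B_{2}/2! · (f^{(1)}(33) − f^{(1)}(11)) = 1/12 · (3267.00 − 363.000) = 242.000.
Running total after k=1: 311696.
Correction k=2: B_{4}/4! · (f^{(3)}(33) − f^{(3)}(11)) = −1/720 · (6.00000 − 6.00000) = 0.00000.

S_2 ≈ 311696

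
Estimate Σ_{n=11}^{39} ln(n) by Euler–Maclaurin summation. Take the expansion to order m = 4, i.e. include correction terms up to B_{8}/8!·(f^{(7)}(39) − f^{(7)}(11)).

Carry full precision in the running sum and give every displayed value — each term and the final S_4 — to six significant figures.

The integral term ∫_11^39 ln(x) dx = 88.5021.
Endpoint term: (f(11) + f(39))/2 = (2.39790 + 3.66356)/2 = 3.03073.
Running total after boundary: 91.5328.
k=1: B_{2}/(2)! × [f^{(1)}(39) − f^{(1)}(11)] = 1/12 × (0.0256410 − 0.0909091) = -0.00543901.
After k=1: 91.5273.
k=2: B_{4}/(4)! × [f^{(3)}(39) − f^{(3)}(11)] = −1/720 × (3.37160e-05 − 0.00150263) = 2.04016e-06.
After k=2: 91.5273.
k=3: B_{6}/(6)! × [f^{(5)}(39) − f^{(5)}(11)] = 1/30240 × (2.66004e-07 − 0.000149021) = -4.91915e-09.
After k=3: 91.5273.
k=4: B_{8}/(8)! × [f^{(7)}(39) − f^{(7)}(11)] = −1/1209600 × (5.24663e-09 − 3.69474e-05) = 3.05408e-11.

S_4 ≈ 91.5273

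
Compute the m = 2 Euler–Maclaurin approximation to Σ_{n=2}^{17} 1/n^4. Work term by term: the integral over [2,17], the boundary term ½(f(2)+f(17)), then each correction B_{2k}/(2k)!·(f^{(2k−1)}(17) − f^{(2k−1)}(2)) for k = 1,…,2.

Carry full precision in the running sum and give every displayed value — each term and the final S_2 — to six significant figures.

S_2 ≈ 0.0819692

The integral term ∫_2^17 1/x^4 dx = 0.0415988.
½[f(2) + f(17)] = ½[0.0625000 + 1.19730e-05] = 0.0312560.
Running total after boundary: 0.0728548.
Correction k=1: B_{2}/2! · (f^{(1)}(17) − f^{(1)}(2)) = 1/12 · (-2.81719e-06 − (-0.125000)) = 0.0104164.
Running total after k=1: 0.0832712.
Correction k=2: B_{4}/4! · (f^{(3)}(17) − f^{(3)}(2)) = −1/720 · (-2.92441e-07 − (-0.937500)) = -0.00130208.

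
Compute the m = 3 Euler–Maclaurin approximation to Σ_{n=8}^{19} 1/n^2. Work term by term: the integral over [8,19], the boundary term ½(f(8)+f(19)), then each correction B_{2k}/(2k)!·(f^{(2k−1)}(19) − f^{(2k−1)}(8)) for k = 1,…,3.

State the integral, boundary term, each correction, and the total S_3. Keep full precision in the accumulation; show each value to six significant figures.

S_3 ≈ 0.0818662

The integral term ∫_8^19 1/x^2 dx = 0.0723684.
Boundary: ½(f(8) + f(19)) = ½(0.0156250 + 0.00277008) = 0.00919754.
So far: 0.0815660.
Correction k=1: B_{2}/2! · (f^{(1)}(19) − f^{(1)}(8)) = 1/12 · (-0.000291588 − (-0.00390625)) = 0.000301222.
Running total after k=1: 0.0818672.
Correction k=2: B_{4}/4! · (f^{(3)}(19) − f^{(3)}(8)) = −1/720 · (-9.69267e-06 − (-0.000732422)) = -1.00379e-06.
Running total after k=2: 0.0818662.
Correction k=3: B_{6}/6! · (f^{(5)}(19) − f^{(5)}(8)) = 1/30240 · (-8.05485e-07 − (-0.000343323)) = 1.13266e-08.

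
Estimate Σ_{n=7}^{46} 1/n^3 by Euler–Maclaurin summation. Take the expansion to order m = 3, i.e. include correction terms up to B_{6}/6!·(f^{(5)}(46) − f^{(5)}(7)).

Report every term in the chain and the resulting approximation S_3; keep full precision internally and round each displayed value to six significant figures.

∫_7^46 1/x^3 dx evaluates to 0.00996779.
Endpoint term: (f(7) + f(46))/2 = (0.00291545 + 1.02737e-05)/2 = 0.00146286.
Integral + boundary = 0.0114306.
Correction k=1: B_{2}/2! · (f^{(1)}(46) − f^{(1)}(7)) = 1/12 · (-6.70023e-07 − (-0.00124948)) = 0.000104067.
After k=1: 0.0115347.
Correction k=2: B_{4}/4! · (f^{(3)}(46) − f^{(3)}(7)) = −1/720 · (-6.33292e-09 − (-0.000509992)) = -7.08313e-07.
After k=2: 0.0115340.
Correction k=3: B_{6}/6! · (f^{(5)}(46) − f^{(5)}(7)) = 1/30240 · (-1.25701e-10 − (-0.000437136)) = 1.44555e-08.

S_3 ≈ 0.0115340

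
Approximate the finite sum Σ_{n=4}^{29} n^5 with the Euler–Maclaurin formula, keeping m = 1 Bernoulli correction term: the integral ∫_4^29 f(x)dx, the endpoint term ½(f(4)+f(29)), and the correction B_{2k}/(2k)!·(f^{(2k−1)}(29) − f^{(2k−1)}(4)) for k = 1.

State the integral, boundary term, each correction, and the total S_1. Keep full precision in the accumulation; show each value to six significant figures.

S_1 ≈ 1.09687e+08

The integral term ∫_4^29 x^5 dx = 9.91365e+07.
½[f(4) + f(29)] = ½[1024.00 + 2.05111e+07] = 1.02561e+07.
Running total after boundary: 1.09393e+08.
Correction k=1: B_{2}/2! · (f^{(1)}(29) − f^{(1)}(4)) = 1/12 · (3.53640e+06 − 1280.00) = 294594.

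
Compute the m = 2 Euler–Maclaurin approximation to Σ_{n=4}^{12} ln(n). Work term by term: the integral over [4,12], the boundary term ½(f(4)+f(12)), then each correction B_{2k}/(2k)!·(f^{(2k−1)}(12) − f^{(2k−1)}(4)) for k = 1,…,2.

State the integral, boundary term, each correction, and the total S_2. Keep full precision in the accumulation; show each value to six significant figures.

S_2 ≈ 18.1955

∫_4^12 ln(x) dx evaluates to 16.2737.
½[f(4) + f(12)] = ½[1.38629 + 2.48491] = 1.93560.
Integral + boundary = 18.2093.
k=1: B_{2}/(2)! × [f^{(1)}(12) − f^{(1)}(4)] = 1/12 × (0.0833333 − 0.250000) = -0.0138889.
After k=1: 18.1954.
k=2: B_{4}/(4)! × [f^{(3)}(12) − f^{(3)}(4)] = −1/720 × (0.00115741 − 0.0312500) = 4.17953e-05.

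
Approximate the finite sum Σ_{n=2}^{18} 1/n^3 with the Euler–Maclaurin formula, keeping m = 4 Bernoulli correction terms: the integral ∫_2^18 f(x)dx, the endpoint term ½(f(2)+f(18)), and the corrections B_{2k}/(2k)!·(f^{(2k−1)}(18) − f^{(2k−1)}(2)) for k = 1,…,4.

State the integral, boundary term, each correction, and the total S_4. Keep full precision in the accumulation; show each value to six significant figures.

S_4 ≈ 0.200542

The integral term ∫_2^18 1/x^3 dx = 0.123457.
Endpoint term: (f(2) + f(18))/2 = (0.125000 + 0.000171468)/2 = 0.0625857.
Running total after boundary: 0.186043.
Order-1 term: 1/12 · (-2.85780e-05 − (-0.187500)) = 0.0156226.
Partial sum through k=1: 0.201665.
Order-2 term: −1/720 · (-1.76407e-06 − (-0.937500)) = -0.00130208.
Partial sum through k=2: 0.200363.
Order-3 term: 1/30240 · (-2.28676e-07 − (-9.84375)) = 0.000325521.
Partial sum through k=3: 0.200689.
Order-4 term: −1/1209600 · (-5.08169e-08 − (-177.188)) = -0.000146484.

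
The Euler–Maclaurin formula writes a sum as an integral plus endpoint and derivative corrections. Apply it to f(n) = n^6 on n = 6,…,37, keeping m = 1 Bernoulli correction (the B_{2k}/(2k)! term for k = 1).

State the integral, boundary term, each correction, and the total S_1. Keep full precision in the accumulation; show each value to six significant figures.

S_1 ≈ 1.48792e+10

Integral: ∫_6^37 x^6 dx = 1.35617e+10.
Endpoint term: (f(6) + f(37))/2 = (46656.0 + 2.56573e+09)/2 = 1.28289e+09.
Running total after boundary: 1.48445e+10.
k=1: B_{2}/(2)! × [f^{(1)}(37) − f^{(1)}(6)] = 1/12 × (4.16064e+08 − 46656.0) = 3.46681e+07.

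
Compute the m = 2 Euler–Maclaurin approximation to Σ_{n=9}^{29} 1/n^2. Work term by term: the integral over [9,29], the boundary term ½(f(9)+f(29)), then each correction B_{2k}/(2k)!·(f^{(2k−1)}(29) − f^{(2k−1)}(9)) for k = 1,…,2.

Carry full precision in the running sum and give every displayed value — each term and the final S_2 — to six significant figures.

The integral term ∫_9^29 1/x^2 dx = 0.0766284.
Boundary: ½(f(9) + f(29)) = ½(0.0123457 + 0.00118906) = 0.00676737.
Running total after boundary: 0.0833957.
Order-1 term: 1/12 · (-8.20042e-05 − (-0.00274348)) = 0.000221790.
Running total after k=1: 0.0836175.
Order-2 term: −1/720 · (-1.17010e-06 − (-0.000406442)) = -5.62878e-07.

S_2 ≈ 0.0836169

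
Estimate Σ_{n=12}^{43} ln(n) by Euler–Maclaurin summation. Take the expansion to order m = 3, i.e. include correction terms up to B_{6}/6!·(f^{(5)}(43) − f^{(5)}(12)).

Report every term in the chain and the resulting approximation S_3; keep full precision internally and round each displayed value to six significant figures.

S_3 ≈ 104.031

∫_12^43 ln(x) dx evaluates to 100.913.
½[f(12) + f(43)] = ½[2.48491 + 3.76120] = 3.12305.
So far: 104.036.
Correction k=1: B_{2}/2! · (f^{(1)}(43) − f^{(1)}(12)) = 1/12 · (0.0232558 − 0.0833333) = -0.00500646.
Partial sum through k=1: 104.031.
Correction k=2: B_{4}/4! · (f^{(3)}(43) − f^{(3)}(12)) = −1/720 · (2.51550e-05 − 0.00115741) = 1.57257e-06.
Partial sum through k=2: 104.031.
Correction k=3: B_{6}/6! · (f^{(5)}(43) − f^{(5)}(12)) = 1/30240 · (1.63256e-07 − 9.64506e-05) = -3.18411e-09.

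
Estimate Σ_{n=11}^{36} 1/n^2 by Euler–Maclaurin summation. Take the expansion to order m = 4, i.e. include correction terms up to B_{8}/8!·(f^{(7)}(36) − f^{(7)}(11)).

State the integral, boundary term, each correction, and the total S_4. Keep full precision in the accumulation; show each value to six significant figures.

Integral: ∫_11^36 1/x^2 dx = 0.0631313.
½[f(11) + f(36)] = ½[0.00826446 + 0.000771605] = 0.00451803.
Integral + boundary = 0.0676493.
Order-1 term: 1/12 · (-4.28669e-05 − (-0.00150263)) = 0.000121647.
Running total after k=1: 0.0677710.
Order-2 term: −1/720 · (-3.96916e-07 − (-0.000149021)) = -2.06423e-07.
Running total after k=2: 0.0677708.
Order-3 term: 1/30240 · (-9.18787e-09 − (-3.69474e-05)) = 1.22150e-09.
Running total after k=3: 0.0677708.
Order-4 term: −1/1209600 · (-3.97007e-10 − (-1.70996e-05)) = -1.41363e-11.

S_4 ≈ 0.0677708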